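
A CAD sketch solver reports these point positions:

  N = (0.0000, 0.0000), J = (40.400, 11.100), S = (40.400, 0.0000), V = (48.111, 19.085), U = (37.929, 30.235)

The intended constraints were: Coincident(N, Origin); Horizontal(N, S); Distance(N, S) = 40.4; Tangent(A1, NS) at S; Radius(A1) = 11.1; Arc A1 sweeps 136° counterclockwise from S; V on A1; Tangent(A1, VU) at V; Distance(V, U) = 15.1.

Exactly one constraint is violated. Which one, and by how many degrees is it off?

Tangent(A1, VU) at V — off by 3.60°.

N = (0.00, 0.00) ✓; N.y = 0.00, S.y = 0.00 ✓; |NS| = 40.40 ✓; ∠(JS, SN) = 90.00° ✓; |JS| = 11.10 ✓; bearing(J→V) − bearing(J→S) = 136.0° ✓; |JV| = 11.10 ✓; ∠(JV, VU) = 93.60° ✗; |VU| = 15.10 ✓.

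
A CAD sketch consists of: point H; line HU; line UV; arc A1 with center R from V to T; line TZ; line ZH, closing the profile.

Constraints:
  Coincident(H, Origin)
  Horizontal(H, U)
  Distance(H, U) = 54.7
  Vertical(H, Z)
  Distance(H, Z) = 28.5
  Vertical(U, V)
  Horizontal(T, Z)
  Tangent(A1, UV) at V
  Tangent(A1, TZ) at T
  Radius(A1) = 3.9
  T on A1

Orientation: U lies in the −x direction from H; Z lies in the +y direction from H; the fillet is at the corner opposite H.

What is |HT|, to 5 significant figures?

58.249

The virtual corner opposite H is at (-54.700, 28.500). A1 meets UV tangentially, so RV is at right angles to UV and A1 meets TZ tangentially, so RT is at right angles to TZ, with radius 3.9, so the center R sits 3.9 in from both sides at R = (-50.800, 24.600). That places the tangent points at V = (-54.700, 24.600) on UV and T = (-50.800, 28.500) on TZ. Then |HT| = |T − H| = 58.249.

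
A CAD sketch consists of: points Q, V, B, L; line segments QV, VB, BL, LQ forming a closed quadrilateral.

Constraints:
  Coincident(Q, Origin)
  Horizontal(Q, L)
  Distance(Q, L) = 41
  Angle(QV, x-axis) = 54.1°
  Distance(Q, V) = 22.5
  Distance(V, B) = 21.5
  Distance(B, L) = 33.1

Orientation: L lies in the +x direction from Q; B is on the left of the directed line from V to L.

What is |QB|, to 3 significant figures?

43.5

Checks: |VB| = 21.50 ✓; |BL| = 33.10 ✓.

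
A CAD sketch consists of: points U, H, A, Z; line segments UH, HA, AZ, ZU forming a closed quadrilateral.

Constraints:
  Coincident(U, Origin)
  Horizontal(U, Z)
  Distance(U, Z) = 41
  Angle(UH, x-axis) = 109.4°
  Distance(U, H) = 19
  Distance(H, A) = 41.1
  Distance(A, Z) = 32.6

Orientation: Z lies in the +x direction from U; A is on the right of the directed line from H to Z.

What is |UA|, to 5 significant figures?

22.616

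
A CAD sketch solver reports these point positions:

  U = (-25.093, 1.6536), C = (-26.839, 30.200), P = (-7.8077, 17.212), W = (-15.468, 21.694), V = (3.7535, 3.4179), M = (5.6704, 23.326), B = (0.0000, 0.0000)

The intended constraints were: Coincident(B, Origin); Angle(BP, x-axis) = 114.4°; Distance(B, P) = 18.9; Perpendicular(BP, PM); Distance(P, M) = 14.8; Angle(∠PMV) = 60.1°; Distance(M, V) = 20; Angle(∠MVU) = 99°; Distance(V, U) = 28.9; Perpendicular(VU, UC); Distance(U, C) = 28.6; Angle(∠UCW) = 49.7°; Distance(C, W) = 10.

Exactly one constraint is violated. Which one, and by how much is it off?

Distance(C, W) = 10 — off by 4.20.

B = (0.00, 0.00) ✓; BP at 114.4° ✓; |BP| = 18.90 ✓; ∠(BP, PM) = 90.00° ✓; |PM| = 14.80 ✓; ∠PMV = 60.10° ✓; |MV| = 20.00 ✓; ∠MVU = 99.00° ✓; |VU| = 28.90 ✓; ∠(VU, UC) = 90.00° ✓; |UC| = 28.60 ✓; ∠UCW = 49.70° ✓; |CW| = 14.20 ✗.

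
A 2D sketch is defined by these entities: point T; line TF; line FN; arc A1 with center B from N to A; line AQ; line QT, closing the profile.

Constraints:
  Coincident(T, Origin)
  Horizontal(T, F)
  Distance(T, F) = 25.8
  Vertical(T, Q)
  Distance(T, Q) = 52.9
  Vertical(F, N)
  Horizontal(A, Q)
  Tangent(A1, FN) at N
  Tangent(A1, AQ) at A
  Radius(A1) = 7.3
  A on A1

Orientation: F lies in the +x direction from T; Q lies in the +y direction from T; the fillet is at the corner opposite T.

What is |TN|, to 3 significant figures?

52.4

T is at the origin; TF is horizontal with |TF| = 25.8 and F on the +x side, so F = (25.8, 0.00). T and Q share the same x with |TQ| = 52.9 and Q on the +y side, so Q = (0.00, 52.9). The virtual corner opposite T is at (25.8, 52.9). A1 meets FN tangentially, so BN is at right angles to FN and tangency of A1 to AQ means the radius BA is perpendicular to AQ, with radius 7.3, so the center B sits 7.3 in from both sides at B = (18.5, 45.6). That places the tangent points at N = (25.8, 45.6) on FN and A = (18.5, 52.9) on AQ. Then |TN| = |N − T| = 52.4.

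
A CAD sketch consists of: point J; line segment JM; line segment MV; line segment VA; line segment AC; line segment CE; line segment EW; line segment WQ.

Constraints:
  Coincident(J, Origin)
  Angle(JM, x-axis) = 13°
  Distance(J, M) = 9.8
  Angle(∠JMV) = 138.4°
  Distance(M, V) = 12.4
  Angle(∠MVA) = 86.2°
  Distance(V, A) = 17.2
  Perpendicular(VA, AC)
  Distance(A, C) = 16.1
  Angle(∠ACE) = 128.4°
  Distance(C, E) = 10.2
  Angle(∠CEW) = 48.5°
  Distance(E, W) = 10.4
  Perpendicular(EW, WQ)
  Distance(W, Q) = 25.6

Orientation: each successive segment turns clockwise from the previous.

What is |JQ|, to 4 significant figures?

28.14

∠CEW = 48.5° gives EW at -35.50° from the x-axis; with |EW| = 10.4, W = (5.027, -5.522). EW is perpendicular to WQ, so WQ runs at -125.5°; with |WQ| = 25.6, Q = (-9.839, -26.36). Then |JQ| = |Q − J| = 28.14.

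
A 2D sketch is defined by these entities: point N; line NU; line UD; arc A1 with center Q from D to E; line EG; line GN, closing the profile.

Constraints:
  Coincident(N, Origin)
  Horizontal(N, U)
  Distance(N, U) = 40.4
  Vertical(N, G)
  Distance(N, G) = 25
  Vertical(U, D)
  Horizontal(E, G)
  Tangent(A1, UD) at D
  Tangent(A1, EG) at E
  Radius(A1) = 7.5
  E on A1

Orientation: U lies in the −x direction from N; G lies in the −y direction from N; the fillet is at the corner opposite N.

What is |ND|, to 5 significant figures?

44.027

The virtual corner opposite N is at (-40.400, -25.000). Since A1 is tangent to UD there, QD ⟂ UD and the tangent condition forces QE to be normal to EG, with radius 7.5, so the center Q sits 7.5 in from both sides at Q = (-32.900, -17.500). That places the tangent points at D = (-40.400, -17.500) on UD and E = (-32.900, -25.000) on EG. Then |ND| = |D − N| = 44.027.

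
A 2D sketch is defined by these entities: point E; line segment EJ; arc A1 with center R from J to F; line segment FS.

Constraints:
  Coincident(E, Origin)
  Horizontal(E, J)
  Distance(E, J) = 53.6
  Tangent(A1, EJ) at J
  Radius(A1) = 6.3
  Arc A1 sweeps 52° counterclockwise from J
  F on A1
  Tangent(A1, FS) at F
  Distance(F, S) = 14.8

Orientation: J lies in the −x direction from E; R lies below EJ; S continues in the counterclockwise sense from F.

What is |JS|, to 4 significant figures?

19.91

On A1, J sits at bearing 90° from R; a 52° counterclockwise sweep puts F at bearing 142°, so F = R + 6.3·(cos 142°, sin 142°) = (-58.56, -2.421). A1 meets FS tangentially, so RF is at right angles to FS, so FS runs along (−sin 142°, cos 142°); with |FS| = 14.8, S = (-67.68, -14.08). Then |JS| = |S − J| = 19.91.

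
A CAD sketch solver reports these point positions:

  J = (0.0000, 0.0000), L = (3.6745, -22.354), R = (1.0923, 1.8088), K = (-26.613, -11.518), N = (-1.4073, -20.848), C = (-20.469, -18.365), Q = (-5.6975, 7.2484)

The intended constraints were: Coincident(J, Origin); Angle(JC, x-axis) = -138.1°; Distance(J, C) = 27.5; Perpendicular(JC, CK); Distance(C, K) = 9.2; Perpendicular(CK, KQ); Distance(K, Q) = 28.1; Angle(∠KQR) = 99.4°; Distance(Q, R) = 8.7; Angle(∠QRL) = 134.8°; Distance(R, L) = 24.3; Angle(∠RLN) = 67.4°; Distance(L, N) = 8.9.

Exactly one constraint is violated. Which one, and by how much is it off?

Distance(L, N) = 8.9 — off by 3.60.

J = (0.00, 0.00) ✓; JC at -138.1° ✓; |JC| = 27.50 ✓; ∠(JC, CK) = 90.00° ✓; |CK| = 9.199 ✓; ∠(CK, KQ) = 90.00° ✓; |KQ| = 28.10 ✓; ∠KQR = 99.40° ✓; |QR| = 8.700 ✓; ∠QRL = 134.8° ✓; |RL| = 24.30 ✓; ∠RLN = 67.39° ✓; |LN| = 5.300 ✗.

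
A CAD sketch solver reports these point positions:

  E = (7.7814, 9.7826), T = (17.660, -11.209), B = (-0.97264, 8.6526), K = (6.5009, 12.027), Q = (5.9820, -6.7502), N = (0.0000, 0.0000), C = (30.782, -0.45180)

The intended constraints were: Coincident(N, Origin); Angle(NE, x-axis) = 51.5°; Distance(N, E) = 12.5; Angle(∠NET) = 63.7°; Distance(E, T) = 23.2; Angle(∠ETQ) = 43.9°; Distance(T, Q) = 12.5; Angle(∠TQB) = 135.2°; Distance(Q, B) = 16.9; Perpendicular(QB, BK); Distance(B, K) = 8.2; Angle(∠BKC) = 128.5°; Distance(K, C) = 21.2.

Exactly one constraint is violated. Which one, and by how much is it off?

Distance(K, C) = 21.2 — off by 6.10.

N = (0.00, 0.00) ✓; NE at 51.50° ✓; |NE| = 12.50 ✓; ∠NET = 63.70° ✓; |ET| = 23.20 ✓; ∠ETQ = 43.90° ✓; |TQ| = 12.50 ✓; ∠TQB = 135.2° ✓; |QB| = 16.90 ✓; ∠(QB, BK) = 90.00° ✓; |BK| = 8.200 ✓; ∠BKC = 128.5° ✓; |KC| = 27.30 ✗.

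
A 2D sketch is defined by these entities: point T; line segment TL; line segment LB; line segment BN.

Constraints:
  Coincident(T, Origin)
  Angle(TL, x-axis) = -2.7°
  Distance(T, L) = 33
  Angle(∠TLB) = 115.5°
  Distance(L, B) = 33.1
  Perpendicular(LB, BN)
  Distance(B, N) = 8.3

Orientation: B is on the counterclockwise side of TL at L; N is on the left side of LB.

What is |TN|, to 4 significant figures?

51.96

T is at the origin; TL runs at -2.7° with length 33.0, so L = 33.0·(cos -2.7°, sin -2.7°) = (32.96, -1.555). ∠TLB = 115.5°, so LB runs at -2.7° + (180° − 115.5°) = 61.80° from the x-axis; with |LB| = 33.1, B = L + 33.1·(cos 61.80°, sin 61.80°) = (48.60, 27.62). LB is perpendicular to BN; with |BN| = 8.3 on the left of LB, N = B + 8.3·(-0.8813, 0.4726) = (41.29, 31.54). Then |TN| = |N − T| = 51.96.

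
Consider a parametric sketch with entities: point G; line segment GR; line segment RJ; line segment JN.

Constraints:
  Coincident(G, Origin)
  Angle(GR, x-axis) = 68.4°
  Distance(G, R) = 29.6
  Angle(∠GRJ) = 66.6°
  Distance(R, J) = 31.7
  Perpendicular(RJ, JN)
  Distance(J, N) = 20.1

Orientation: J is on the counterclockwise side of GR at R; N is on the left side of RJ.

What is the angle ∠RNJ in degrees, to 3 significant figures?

57.6°

G is at the origin; GR runs at 68.4° with length 29.6, so R = 29.6·(cos 68.4°, sin 68.4°) = (10.9, 27.5). ∠GRJ = 66.6°, so RJ runs at 68.4° + (180° − 66.6°) = 182° from the x-axis; with |RJ| = 31.7, J = R + 31.7·(cos 182°, sin 182°) = (-20.8, 26.5). The perpendicularity gives JN at right angles to RJ; with |JN| = 20.1 on the left of RJ, N = J + 20.1·(0.0314, -1.00) = (-20.2, 6.44). Then cos ∠RNJ = NR·NJ / (|NR||NJ|), giving 57.6°.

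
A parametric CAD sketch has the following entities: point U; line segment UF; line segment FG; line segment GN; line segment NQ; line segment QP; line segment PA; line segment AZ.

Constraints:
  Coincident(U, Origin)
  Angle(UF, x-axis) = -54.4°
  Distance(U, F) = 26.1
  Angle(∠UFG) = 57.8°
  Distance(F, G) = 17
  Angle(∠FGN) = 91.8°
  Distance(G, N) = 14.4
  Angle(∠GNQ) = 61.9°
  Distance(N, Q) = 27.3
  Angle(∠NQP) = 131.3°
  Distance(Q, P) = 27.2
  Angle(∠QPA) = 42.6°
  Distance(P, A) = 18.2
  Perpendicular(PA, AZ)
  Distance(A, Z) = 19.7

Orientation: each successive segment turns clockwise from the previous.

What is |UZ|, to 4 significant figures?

30.39

U is at the origin; UF runs at -54.4° with length 26.1, so F = (15.19, -21.22). ∠UFG = 57.8° gives FG at -176.6° from the x-axis; with |FG| = 17.0, G = (-1.777, -22.23). ∠FGN = 91.8° gives GN at 95.20° from the x-axis; with |GN| = 14.4, N = (-3.082, -7.889). ∠GNQ = 61.9° gives NQ at -22.90° from the x-axis; with |NQ| = 27.3, Q = (22.07, -18.51). ∠NQP = 131.3° gives QP at -71.60° from the x-axis; with |QP| = 27.2, P = (30.65, -44.32). ∠QPA = 42.6° gives PA at 151.0° from the x-axis; with |PA| = 18.2, A = (14.73, -35.50). PA is perpendicular to AZ, so AZ runs at 61.00°; with |AZ| = 19.7, Z = (24.28, -18.27). Then |UZ| = |Z − U| = 30.39.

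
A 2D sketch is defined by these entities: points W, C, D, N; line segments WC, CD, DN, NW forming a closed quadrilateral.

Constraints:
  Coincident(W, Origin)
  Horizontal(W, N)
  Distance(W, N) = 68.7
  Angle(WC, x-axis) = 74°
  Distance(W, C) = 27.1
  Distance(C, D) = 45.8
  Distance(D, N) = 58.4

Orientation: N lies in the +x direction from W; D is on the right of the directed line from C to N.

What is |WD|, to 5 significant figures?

23.639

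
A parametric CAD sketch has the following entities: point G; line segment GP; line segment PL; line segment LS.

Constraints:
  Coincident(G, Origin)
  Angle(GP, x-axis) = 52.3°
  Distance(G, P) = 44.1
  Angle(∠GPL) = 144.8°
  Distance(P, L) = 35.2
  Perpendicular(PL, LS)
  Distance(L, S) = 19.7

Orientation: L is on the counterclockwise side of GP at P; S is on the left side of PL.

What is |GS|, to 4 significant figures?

71.47

G is at the origin; GP runs at 52.3° with length 44.1, so P = 44.1·(cos 52.3°, sin 52.3°) = (26.97, 34.89). ∠GPL = 144.8°, so PL runs at 52.3° + (180° − 144.8°) = 87.50° from the x-axis; with |PL| = 35.2, L = P + 35.2·(cos 87.50°, sin 87.50°) = (28.50, 70.06). PL is perpendicular to LS; with |LS| = 19.7 on the left of PL, S = L + 19.7·(-0.9990, 0.04362) = (8.822, 70.92). Then |GS| = |S − G| = 71.47.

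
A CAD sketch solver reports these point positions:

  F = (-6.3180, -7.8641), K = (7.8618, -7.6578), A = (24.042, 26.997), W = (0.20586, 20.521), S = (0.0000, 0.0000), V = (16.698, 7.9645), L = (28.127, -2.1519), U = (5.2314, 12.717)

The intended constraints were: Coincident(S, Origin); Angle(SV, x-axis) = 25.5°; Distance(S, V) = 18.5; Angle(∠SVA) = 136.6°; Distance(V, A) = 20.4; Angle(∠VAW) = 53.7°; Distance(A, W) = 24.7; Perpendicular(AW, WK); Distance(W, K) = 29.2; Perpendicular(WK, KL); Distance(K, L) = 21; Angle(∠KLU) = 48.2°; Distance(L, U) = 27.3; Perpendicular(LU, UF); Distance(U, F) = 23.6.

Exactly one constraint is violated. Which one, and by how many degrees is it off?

Perpendicular(LU, UF) — off by 3.70°.

S = (0.00, 0.00) ✓; SV at 25.50° ✓; |SV| = 18.50 ✓; ∠SVA = 136.6° ✓; |VA| = 20.40 ✓; ∠VAW = 53.70° ✓; |AW| = 24.70 ✓; ∠(AW, WK) = 90.00° ✓; |WK| = 29.20 ✓; ∠(WK, KL) = 90.00° ✓; |KL| = 21.00 ✓; ∠KLU = 48.20° ✓; |LU| = 27.30 ✓; ∠(LU, UF) = 93.70° ✗; |UF| = 23.60 ✓.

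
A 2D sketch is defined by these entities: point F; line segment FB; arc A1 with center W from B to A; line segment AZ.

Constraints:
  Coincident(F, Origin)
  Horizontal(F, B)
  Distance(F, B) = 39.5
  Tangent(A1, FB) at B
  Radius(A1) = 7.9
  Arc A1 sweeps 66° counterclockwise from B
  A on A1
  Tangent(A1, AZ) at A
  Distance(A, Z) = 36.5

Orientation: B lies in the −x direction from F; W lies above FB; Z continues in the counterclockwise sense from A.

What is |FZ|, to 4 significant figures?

41.84

On A1, B sits at bearing -90° from W; a 66° counterclockwise sweep puts A at bearing -24°, so A = W + 7.9·(cos -24°, sin -24°) = (-32.28, 4.687). A1 meets AZ tangentially, so WA is at right angles to AZ, so AZ runs along (−sin -24°, cos -24°); with |AZ| = 36.5, Z = (-17.44, 38.03). Then |FZ| = |Z − F| = 41.84.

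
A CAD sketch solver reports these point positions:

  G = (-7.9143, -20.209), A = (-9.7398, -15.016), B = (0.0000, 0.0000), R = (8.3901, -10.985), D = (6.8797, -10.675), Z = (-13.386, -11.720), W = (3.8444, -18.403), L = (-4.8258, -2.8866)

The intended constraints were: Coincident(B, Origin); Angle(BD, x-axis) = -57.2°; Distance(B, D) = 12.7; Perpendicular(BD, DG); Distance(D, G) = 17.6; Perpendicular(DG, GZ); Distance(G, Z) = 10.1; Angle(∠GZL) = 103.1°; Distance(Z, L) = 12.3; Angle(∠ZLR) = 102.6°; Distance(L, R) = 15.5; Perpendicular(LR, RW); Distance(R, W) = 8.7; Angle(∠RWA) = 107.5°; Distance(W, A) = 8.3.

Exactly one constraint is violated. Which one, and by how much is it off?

Distance(W, A) = 8.3 — off by 5.70.

B = (0.00, 0.00) ✓; BD at -57.20° ✓; |BD| = 12.70 ✓; ∠(BD, DG) = 90.00° ✓; |DG| = 17.60 ✓; ∠(DG, GZ) = 90.00° ✓; |GZ| = 10.10 ✓; ∠GZL = 103.1° ✓; |ZL| = 12.30 ✓; ∠ZLR = 102.6° ✓; |LR| = 15.50 ✓; ∠(LR, RW) = 90.00° ✓; |RW| = 8.700 ✓; ∠RWA = 107.5° ✓; |WA| = 14.00 ✗.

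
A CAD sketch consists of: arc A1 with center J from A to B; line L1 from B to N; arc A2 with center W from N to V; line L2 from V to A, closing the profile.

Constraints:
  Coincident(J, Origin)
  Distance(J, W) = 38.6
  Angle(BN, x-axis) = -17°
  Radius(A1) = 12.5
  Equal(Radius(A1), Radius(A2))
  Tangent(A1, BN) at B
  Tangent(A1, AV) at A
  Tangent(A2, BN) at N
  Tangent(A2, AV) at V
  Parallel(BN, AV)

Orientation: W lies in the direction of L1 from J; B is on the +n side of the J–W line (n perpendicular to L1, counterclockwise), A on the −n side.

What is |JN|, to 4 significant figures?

40.57

Tangency of A1 to both parallel lines with radius 12.5 puts B and A at J ± 12.5·n: B = (3.655, 11.95), A = (-3.655, -11.95). Equal radii place N and V the same way about W: N = W + 12.5·n = (40.57, 0.6683), V = W − 12.5·n = (33.26, -23.24). Then |JN| = |N − J| = 40.57.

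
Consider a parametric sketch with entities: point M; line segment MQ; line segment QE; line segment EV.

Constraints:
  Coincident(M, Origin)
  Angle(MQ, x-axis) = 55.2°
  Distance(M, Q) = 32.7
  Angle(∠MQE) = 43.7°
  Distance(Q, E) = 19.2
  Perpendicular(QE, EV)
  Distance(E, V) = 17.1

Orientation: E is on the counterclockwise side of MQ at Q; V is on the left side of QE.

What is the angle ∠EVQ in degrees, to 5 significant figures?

48.311°

M is at the origin; MQ runs at 55.2° with length 32.7, so Q = 32.7·(cos 55.2°, sin 55.2°) = (18.662, 26.852). ∠MQE = 43.7°, so QE runs at 55.2° + (180° − 43.7°) = 191.50° from the x-axis; with |QE| = 19.2, E = Q + 19.2·(cos 191.50°, sin 191.50°) = (-0.15222, 23.024). QE is perpendicular to EV; with |EV| = 17.1 on the left of QE, V = E + 17.1·(0.19937, -0.97992) = (3.2570, 6.2670). Then cos ∠EVQ = VE·VQ / (|VE||VQ|), giving 48.311°.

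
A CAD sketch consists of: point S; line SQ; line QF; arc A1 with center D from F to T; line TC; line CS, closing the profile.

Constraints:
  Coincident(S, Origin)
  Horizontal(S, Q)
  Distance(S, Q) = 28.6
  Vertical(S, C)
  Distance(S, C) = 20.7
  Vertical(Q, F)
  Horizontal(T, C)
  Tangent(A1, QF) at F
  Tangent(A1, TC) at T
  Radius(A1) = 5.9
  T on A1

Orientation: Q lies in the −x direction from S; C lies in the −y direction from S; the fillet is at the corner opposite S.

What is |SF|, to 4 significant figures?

32.20

The virtual corner opposite S is at (-28.60, -20.70). Since A1 is tangent to QF there, DF ⟂ QF and A1 meets TC tangentially, so DT is at right angles to TC, with radius 5.9, so the center D sits 5.9 in from both sides at D = (-22.70, -14.80). That places the tangent points at F = (-28.60, -14.80) on QF and T = (-22.70, -20.70) on TC. Then |SF| = |F − S| = 32.20.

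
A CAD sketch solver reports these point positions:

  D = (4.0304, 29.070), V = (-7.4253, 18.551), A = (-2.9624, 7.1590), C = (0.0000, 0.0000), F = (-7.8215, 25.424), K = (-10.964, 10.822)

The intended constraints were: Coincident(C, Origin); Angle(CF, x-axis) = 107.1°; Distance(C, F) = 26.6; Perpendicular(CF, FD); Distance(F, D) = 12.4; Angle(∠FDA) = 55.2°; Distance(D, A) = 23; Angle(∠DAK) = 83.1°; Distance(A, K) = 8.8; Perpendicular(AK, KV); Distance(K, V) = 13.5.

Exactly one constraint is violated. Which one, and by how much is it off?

Distance(K, V) = 13.5 — off by 5.00.

C = (0.00, 0.00) ✓; CF at 107.1° ✓; |CF| = 26.60 ✓; ∠(CF, FD) = 90.00° ✓; |FD| = 12.40 ✓; ∠FDA = 55.20° ✓; |DA| = 23.00 ✓; ∠DAK = 83.10° ✓; |AK| = 8.800 ✓; ∠(AK, KV) = 90.00° ✓; |KV| = 8.501 ✗.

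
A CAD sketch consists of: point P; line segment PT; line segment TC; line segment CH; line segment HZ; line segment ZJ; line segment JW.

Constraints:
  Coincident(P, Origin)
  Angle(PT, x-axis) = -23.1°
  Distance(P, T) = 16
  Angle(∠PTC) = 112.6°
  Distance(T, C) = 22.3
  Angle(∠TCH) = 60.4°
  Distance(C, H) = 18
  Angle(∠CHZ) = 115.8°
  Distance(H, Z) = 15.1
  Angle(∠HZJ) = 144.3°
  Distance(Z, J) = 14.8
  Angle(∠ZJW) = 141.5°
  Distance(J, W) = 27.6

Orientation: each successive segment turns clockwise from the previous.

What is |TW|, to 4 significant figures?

28.77

P is at the origin; PT runs at -23.1° with length 16.0, so T = (14.72, -6.277). ∠PTC = 112.6° gives TC at -90.50° from the x-axis; with |TC| = 22.3, C = (14.52, -28.58). ∠TCH = 60.4° gives CH at 149.9° from the x-axis; with |CH| = 18.0, H = (-1.050, -19.55). ∠CHZ = 115.8° gives HZ at 85.70° from the x-axis; with |HZ| = 15.1, Z = (0.08200, -4.492). ∠HZJ = 144.3° gives ZJ at 50.00° from the x-axis; with |ZJ| = 14.8, J = (9.595, 6.846). ∠ZJW = 141.5° gives JW at 11.50° from the x-axis; with |JW| = 27.6, W = (36.64, 12.35). Then |TW| = |W − T| = 28.77.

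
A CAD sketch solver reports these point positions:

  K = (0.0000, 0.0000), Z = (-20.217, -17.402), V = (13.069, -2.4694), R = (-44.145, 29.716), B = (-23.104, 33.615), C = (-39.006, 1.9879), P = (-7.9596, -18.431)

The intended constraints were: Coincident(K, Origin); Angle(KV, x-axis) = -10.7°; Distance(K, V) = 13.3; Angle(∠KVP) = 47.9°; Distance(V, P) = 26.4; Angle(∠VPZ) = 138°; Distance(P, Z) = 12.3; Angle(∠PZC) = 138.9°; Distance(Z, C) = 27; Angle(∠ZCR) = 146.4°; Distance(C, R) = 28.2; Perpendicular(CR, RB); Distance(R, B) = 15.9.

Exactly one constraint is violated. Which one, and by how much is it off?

Distance(R, B) = 15.9 — off by 5.50.

K = (0.00, 0.00) ✓; KV at -10.70° ✓; |KV| = 13.30 ✓; ∠KVP = 47.90° ✓; |VP| = 26.40 ✓; ∠VPZ = 138.0° ✓; |PZ| = 12.30 ✓; ∠PZC = 138.9° ✓; |ZC| = 27.00 ✓; ∠ZCR = 146.4° ✓; |CR| = 28.20 ✓; ∠(CR, RB) = 90.00° ✓; |RB| = 21.40 ✗.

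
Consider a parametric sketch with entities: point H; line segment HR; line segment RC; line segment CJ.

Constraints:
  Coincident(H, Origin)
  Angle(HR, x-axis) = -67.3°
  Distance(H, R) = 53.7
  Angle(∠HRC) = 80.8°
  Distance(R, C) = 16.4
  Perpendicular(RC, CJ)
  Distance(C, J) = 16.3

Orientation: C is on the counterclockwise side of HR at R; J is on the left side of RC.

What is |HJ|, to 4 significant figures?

37.53

H is at the origin; HR runs at -67.3° with length 53.7, so R = 53.7·(cos -67.3°, sin -67.3°) = (20.72, -49.54). ∠HRC = 80.8°, so RC runs at -67.3° + (180° − 80.8°) = 31.90° from the x-axis; with |RC| = 16.4, C = R + 16.4·(cos 31.90°, sin 31.90°) = (34.65, -40.87). The perpendicularity gives CJ at right angles to RC; with |CJ| = 16.3 on the left of RC, J = C + 16.3·(-0.5284, 0.8490) = (26.03, -27.04). Then |HJ| = |J − H| = 37.53.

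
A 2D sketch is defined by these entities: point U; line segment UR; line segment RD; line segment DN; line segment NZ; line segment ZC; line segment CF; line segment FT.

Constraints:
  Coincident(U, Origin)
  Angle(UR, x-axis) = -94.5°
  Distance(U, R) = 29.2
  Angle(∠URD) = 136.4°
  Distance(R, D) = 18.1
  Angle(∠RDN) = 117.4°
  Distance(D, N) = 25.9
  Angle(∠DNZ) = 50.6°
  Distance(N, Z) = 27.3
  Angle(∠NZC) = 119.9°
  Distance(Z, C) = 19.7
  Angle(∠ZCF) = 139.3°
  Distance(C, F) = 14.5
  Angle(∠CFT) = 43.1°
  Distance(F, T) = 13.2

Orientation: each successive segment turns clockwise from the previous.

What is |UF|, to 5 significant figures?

42.397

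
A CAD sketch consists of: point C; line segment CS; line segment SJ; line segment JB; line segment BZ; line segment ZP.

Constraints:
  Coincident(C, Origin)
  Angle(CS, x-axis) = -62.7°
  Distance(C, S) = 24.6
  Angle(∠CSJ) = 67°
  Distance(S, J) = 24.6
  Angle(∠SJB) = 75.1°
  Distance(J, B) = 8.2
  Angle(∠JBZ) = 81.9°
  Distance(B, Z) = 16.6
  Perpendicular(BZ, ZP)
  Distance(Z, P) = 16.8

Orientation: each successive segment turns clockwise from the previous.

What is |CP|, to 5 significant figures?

36.906

∠JBZ = 81.9° gives BZ at -18.700° from the x-axis; with |BZ| = 16.6, Z = (3.9841, -20.967). BZ ⟂ ZP, so ZP runs at -108.70°; with |ZP| = 16.8, P = (-1.4022, -36.880). Then |CP| = |P − C| = 36.906.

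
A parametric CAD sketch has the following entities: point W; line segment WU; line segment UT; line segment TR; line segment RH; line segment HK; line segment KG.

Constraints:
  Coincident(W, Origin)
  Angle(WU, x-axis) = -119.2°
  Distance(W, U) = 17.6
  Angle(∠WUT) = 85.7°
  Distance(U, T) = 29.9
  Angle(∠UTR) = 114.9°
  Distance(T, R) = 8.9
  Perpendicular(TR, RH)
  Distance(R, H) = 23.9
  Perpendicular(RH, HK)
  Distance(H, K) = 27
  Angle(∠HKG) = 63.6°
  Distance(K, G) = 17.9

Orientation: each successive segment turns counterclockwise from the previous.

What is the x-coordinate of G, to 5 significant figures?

5.7109

The perpendicularity gives HK at right angles to RH, so HK runs at -139.80°; with |HK| = 27.0, K = (-10.717, -21.380). ∠HKG = 63.6° gives KG at -23.400° from the x-axis; with |KG| = 17.9, G = (5.7109, -28.489). So G.x = 5.7109.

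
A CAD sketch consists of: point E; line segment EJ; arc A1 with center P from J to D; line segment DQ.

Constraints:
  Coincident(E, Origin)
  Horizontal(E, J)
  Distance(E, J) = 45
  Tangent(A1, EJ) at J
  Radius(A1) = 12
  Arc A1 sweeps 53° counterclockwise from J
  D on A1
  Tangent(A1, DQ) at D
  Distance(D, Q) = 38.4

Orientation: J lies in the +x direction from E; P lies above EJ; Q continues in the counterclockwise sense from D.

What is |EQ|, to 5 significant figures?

85.397

On A1, J sits at bearing -90° from P; a 53° counterclockwise sweep puts D at bearing -37°, so D = P + 12.0·(cos -37°, sin -37°) = (54.584, 4.7782). Tangency of A1 to DQ means the radius PD is perpendicular to DQ, so DQ runs along (−sin -37°, cos -37°); with |DQ| = 38.4, Q = (77.693, 35.446). Then |EQ| = |Q − E| = 85.397.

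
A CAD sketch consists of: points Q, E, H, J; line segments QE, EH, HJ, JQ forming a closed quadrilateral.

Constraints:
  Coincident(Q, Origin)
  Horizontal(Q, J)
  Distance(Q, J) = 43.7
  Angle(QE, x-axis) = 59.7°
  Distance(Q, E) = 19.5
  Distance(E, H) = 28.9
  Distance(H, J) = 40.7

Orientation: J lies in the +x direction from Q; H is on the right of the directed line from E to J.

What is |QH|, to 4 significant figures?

12.51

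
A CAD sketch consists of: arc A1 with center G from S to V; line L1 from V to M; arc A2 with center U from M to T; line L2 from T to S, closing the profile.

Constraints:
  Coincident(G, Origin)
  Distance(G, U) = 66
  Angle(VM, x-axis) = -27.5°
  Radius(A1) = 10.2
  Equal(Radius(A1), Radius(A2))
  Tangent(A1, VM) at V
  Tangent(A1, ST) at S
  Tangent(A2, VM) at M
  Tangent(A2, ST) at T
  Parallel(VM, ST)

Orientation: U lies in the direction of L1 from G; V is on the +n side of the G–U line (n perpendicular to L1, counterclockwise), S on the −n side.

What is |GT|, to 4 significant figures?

66.78

The slot axis is L1's direction at -27.5°, so u = (cos -27.5°, sin -27.5°) = (0.8870, -0.4617) and n = (−sin -27.5°, cos -27.5°) = (0.4617, 0.8870). G is at the origin and U lies 66.0 along u from G, so U = 66.0·u = (58.54, -30.48). Tangency of A1 to both parallel lines with radius 10.2 puts V and S at G ± 10.2·n: V = (4.710, 9.048), S = (-4.710, -9.048). Equal radii place M and T the same way about U: M = U + 10.2·n = (63.25, -21.43), T = U − 10.2·n = (53.83, -39.52). Then |GT| = |T − G| = 66.78.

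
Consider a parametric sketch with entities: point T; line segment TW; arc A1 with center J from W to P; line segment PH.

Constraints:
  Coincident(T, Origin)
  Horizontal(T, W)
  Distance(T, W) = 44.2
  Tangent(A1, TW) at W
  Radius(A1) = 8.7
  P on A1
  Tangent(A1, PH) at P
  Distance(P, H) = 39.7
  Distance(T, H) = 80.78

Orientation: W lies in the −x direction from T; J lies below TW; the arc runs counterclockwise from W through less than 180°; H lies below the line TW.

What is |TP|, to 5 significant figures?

52.130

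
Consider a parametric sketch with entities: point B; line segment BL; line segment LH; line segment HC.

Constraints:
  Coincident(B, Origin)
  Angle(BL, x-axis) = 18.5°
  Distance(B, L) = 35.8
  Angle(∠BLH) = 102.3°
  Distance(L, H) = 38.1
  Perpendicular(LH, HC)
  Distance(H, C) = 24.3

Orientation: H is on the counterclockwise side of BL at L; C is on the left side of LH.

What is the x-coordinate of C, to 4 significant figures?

5.677

B is at the origin; BL runs at 18.5° with length 35.8, so L = 35.8·(cos 18.5°, sin 18.5°) = (33.95, 11.36). ∠BLH = 102.3°, so LH runs at 18.5° + (180° − 102.3°) = 96.20° from the x-axis; with |LH| = 38.1, H = L + 38.1·(cos 96.20°, sin 96.20°) = (29.84, 49.24). LH ⟂ HC; with |HC| = 24.3 on the left of LH, C = H + 24.3·(-0.9942, -0.1080) = (5.677, 46.61). So C.x = 5.677.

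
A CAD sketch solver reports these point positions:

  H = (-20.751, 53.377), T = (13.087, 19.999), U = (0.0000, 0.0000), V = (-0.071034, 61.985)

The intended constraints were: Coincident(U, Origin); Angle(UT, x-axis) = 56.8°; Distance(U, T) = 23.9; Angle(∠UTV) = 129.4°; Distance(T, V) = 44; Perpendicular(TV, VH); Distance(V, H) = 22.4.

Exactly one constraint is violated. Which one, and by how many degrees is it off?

Perpendicular(TV, VH) — off by 5.20°.

U = (0.00, 0.00) ✓; UT at 56.80° ✓; |UT| = 23.90 ✓; ∠UTV = 129.4° ✓; |TV| = 44.00 ✓; ∠(TV, VH) = 95.20° ✗; |VH| = 22.40 ✓.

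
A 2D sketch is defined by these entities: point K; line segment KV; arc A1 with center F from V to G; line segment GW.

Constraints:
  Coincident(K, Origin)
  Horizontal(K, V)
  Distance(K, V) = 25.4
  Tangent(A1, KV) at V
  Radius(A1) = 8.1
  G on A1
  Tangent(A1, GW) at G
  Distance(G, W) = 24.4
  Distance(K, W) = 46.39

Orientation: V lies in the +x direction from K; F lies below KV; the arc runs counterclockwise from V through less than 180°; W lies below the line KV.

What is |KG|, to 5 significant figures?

22.734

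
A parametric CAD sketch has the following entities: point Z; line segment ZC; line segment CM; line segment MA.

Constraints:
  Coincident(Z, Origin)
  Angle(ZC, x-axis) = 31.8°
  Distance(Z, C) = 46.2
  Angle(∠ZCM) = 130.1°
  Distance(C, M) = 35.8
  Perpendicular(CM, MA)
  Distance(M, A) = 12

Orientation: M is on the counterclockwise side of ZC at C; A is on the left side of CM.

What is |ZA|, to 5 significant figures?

69.589

Z is at the origin; ZC runs at 31.8° with length 46.2, so C = 46.2·(cos 31.8°, sin 31.8°) = (39.265, 24.345). ∠ZCM = 130.1°, so CM runs at 31.8° + (180° − 130.1°) = 81.700° from the x-axis; with |CM| = 35.8, M = C + 35.8·(cos 81.700°, sin 81.700°) = (44.433, 59.770). The perpendicularity gives MA at right angles to CM; with |MA| = 12.0 on the left of CM, A = M + 12.0·(-0.98953, 0.14436) = (32.559, 61.503). Then |ZA| = |A − Z| = 69.589.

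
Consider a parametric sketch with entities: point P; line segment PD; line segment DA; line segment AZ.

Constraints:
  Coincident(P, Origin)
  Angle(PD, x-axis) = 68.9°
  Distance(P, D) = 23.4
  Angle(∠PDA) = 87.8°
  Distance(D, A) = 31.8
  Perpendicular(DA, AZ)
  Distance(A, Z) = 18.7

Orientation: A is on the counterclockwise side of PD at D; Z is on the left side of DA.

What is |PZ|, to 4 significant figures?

31.25

P is at the origin; PD runs at 68.9° with length 23.4, so D = 23.4·(cos 68.9°, sin 68.9°) = (8.424, 21.83). ∠PDA = 87.8°, so DA runs at 68.9° + (180° − 87.8°) = 161.1° from the x-axis; with |DA| = 31.8, A = D + 31.8·(cos 161.1°, sin 161.1°) = (-21.66, 32.13). DA is perpendicular to AZ; with |AZ| = 18.7 on the left of DA, Z = A + 18.7·(-0.3239, -0.9461) = (-27.72, 14.44). Then |PZ| = |Z − P| = 31.25.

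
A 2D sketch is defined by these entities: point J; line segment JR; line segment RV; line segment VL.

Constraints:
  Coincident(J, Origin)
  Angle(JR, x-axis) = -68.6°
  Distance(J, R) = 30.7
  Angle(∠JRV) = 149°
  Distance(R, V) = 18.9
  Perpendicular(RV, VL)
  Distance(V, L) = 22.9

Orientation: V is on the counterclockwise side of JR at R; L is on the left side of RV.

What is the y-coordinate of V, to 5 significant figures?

-40.115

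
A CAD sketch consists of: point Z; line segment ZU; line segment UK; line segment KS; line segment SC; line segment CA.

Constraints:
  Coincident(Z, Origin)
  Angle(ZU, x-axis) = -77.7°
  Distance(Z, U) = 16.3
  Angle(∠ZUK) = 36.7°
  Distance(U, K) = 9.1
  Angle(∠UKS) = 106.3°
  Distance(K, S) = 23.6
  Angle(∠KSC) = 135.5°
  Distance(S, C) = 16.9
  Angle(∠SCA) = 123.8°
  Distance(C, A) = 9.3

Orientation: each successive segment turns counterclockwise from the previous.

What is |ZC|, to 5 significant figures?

28.311

Z is at the origin; ZU runs at -77.7° with length 16.3, so U = (3.4724, -15.926). ∠ZUK = 36.7° gives UK at 65.600° from the x-axis; with |UK| = 9.1, K = (7.2316, -7.6386). ∠UKS = 106.3° gives KS at 139.30° from the x-axis; with |KS| = 23.6, S = (-10.660, 7.7509). ∠KSC = 135.5° gives SC at -176.20° from the x-axis; with |SC| = 16.9, C = (-27.523, 6.6309). Then |ZC| = |C − Z| = 28.311.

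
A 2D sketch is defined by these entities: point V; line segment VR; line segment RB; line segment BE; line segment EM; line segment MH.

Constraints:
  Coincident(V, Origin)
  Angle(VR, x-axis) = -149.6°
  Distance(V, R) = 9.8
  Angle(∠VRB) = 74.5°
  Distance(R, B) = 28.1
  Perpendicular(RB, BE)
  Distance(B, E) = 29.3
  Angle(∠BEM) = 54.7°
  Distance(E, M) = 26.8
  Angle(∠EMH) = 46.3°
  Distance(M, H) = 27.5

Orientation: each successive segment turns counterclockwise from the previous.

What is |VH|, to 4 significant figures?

30.62

V is at the origin; VR runs at -149.6° with length 9.8, so R = (-8.453, -4.959). ∠VRB = 74.5° gives RB at -44.10° from the x-axis; with |RB| = 28.1, B = (11.73, -24.51). The perpendicularity gives BE at right angles to RB, so BE runs at 45.90°; with |BE| = 29.3, E = (32.12, -3.473). ∠BEM = 54.7° gives EM at 171.2° from the x-axis; with |EM| = 26.8, M = (5.632, 0.6268). ∠EMH = 46.3° gives MH at -55.10° from the x-axis; with |MH| = 27.5, H = (21.37, -21.93). Then |VH| = |H − V| = 30.62.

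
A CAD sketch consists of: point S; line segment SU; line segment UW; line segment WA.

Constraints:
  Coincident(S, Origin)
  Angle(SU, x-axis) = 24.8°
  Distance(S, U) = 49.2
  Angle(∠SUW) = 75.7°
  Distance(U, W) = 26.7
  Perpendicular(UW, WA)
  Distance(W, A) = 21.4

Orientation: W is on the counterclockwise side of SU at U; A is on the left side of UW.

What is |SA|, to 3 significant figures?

30.0

S is at the origin; SU runs at 24.8° with length 49.2, so U = 49.2·(cos 24.8°, sin 24.8°) = (44.7, 20.6). ∠SUW = 75.7°, so UW runs at 24.8° + (180° − 75.7°) = 129° from the x-axis; with |UW| = 26.7, W = U + 26.7·(cos 129°, sin 129°) = (27.8, 41.4). UW is perpendicular to WA; with |WA| = 21.4 on the left of UW, A = W + 21.4·(-0.776, -0.631) = (11.2, 27.9). Then |SA| = |A − S| = 30.0.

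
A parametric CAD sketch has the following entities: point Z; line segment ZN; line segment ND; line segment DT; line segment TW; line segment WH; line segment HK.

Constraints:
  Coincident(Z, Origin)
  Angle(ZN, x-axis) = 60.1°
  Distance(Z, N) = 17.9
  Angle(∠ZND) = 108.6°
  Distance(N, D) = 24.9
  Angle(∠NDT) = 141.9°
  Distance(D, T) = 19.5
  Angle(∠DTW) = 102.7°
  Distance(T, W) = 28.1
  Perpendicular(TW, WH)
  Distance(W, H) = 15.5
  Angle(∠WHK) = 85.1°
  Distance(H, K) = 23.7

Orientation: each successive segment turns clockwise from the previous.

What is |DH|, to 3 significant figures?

32.6

Z is at the origin; ZN runs at 60.1° with length 17.9, so N = (8.92, 15.5). ∠ZND = 108.6° gives ND at -11.3° from the x-axis; with |ND| = 24.9, D = (33.3, 10.6). ∠NDT = 141.9° gives DT at -49.4° from the x-axis; with |DT| = 19.5, T = (46.0, -4.17). ∠DTW = 102.7° gives TW at -127° from the x-axis; with |TW| = 28.1, W = (29.2, -26.7). TW is perpendicular to WH, so WH runs at 143°; with |WH| = 15.5, H = (16.8, -17.4). Then |DH| = |H − D| = 32.6.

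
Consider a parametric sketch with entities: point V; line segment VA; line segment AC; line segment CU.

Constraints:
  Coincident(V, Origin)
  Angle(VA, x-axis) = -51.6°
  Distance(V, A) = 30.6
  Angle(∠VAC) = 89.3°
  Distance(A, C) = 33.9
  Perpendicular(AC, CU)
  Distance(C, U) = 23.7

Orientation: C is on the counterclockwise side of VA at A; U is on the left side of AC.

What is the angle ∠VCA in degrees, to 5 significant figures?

42.385°

V is at the origin; VA runs at -51.6° with length 30.6, so A = 30.6·(cos -51.6°, sin -51.6°) = (19.007, -23.981). ∠VAC = 89.3°, so AC runs at -51.6° + (180° − 89.3°) = 39.100° from the x-axis; with |AC| = 33.9, C = A + 33.9·(cos 39.100°, sin 39.100°) = (45.315, -2.6011). Then cos ∠VCA = CV·CA / (|CV||CA|), giving 42.385°.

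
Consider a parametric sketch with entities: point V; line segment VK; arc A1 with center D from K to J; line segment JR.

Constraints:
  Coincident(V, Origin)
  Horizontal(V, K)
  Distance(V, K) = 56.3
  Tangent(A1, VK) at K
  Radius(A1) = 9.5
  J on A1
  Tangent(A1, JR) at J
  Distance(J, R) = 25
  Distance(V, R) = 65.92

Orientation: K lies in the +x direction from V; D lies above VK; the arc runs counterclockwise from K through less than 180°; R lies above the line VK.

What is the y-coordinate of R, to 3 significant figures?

36.2

Checks: |DK| = 9.500 ✓; |DJ| = 9.500 ✓; ∠(DJ, JR) = 90.00° ✓; |JR| = 25.00 ✓; |VR| = 65.92 ✓.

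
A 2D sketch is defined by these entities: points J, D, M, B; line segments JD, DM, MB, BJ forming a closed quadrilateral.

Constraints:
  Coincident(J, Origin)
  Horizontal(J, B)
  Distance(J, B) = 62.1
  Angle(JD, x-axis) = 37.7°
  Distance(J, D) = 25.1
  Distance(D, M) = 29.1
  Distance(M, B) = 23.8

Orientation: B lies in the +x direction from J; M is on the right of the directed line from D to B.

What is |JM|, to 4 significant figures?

39.70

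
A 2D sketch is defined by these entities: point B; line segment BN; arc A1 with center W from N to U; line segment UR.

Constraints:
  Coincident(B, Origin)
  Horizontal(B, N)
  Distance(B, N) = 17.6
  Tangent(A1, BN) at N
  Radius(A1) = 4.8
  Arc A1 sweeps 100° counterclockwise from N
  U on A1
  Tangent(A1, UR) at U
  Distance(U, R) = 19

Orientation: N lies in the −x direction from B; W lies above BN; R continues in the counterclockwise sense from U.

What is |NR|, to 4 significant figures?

24.39

B is at the origin; B and N share the same y with |BN| = 17.6 and N on the −x side, so N = (-17.60, 0.000). The tangent condition forces WN to be normal to BN, so W = N + (0, 4.8) = (-17.60, 4.800). On A1, N sits at bearing -90° from W; a 100° counterclockwise sweep puts U at bearing 10°, so U = W + 4.8·(cos 10°, sin 10°) = (-12.87, 5.634). The tangent condition forces WU to be normal to UR, so UR runs along (−sin 10°, cos 10°); with |UR| = 19.0, R = (-16.17, 24.34). Then |NR| = |R − N| = 24.39.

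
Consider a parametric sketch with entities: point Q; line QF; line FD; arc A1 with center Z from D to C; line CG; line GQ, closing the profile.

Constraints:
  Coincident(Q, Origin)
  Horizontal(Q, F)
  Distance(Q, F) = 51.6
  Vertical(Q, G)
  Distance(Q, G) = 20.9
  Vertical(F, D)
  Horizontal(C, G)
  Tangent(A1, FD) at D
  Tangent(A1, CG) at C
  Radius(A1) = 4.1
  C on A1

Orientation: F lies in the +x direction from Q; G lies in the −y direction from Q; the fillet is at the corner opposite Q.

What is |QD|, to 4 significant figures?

54.27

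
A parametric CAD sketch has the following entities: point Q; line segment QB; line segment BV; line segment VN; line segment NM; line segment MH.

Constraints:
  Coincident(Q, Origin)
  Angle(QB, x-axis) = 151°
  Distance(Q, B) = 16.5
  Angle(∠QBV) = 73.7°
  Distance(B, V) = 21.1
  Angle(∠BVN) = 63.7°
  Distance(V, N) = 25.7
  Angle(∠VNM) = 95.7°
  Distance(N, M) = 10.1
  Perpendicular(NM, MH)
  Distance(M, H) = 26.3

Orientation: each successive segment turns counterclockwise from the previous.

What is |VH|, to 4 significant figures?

12.67

Q is at the origin; QB runs at 151.0° with length 16.5, so B = (-14.43, 7.999). ∠QBV = 73.7° gives BV at -102.7° from the x-axis; with |BV| = 21.1, V = (-19.07, -12.58). ∠BVN = 63.7° gives VN at 13.60° from the x-axis; with |VN| = 25.7, N = (5.909, -6.541). ∠VNM = 95.7° gives NM at 97.90° from the x-axis; with |NM| = 10.1, M = (4.521, 3.463). NM is perpendicular to MH, so MH runs at -172.1°; with |MH| = 26.3, H = (-21.53, -0.1519). Then |VH| = |H − V| = 12.67.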